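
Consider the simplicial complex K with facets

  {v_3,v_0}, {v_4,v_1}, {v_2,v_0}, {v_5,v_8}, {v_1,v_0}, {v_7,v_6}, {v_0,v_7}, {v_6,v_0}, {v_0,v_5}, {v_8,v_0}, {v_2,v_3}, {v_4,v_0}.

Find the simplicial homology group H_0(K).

H_0 ≅ Z.

Fix the vertex order v_0 < v_1 < v_2 < v_3 < v_4 < v_5 < v_6 < v_7 < v_8 and write every simplex with vertices in increasing order. Then dim K = 1 and the simplices of K are:

  0-simplices (9): [v_0], [v_1], [v_2], [v_3], [v_4], [v_5], [v_6], [v_7], [v_8]
  1-simplices (12): [v_0,v_1], [v_0,v_2], [v_0,v_3], [v_0,v_4], [v_0,v_5], [v_0,v_6], [v_0,v_7], [v_0,v_8], [v_1,v_4], [v_2,v_3], [v_5,v_8], [v_6,v_7]

Hence C_0 ≅ Z^9, C_1 ≅ Z^12.

Boundary ∂_1: C_1 → C_0 is given by ∂[p,q] = [q] − [p]. For instance
  ∂[v_0,v_7] = [v_7] − [v_0].
As a 9×12 matrix over Z this has rank 8, with invariant factors (1,1,1,1,1,1,1,1).

Computing H_k = (kernel of ∂_k) / (image of ∂_{k+1}):

  H_0: rank C_0 − rank ∂_1 = 9 − 8 = 1, and the invariant factors of ∂_1 are all 1, so H_0 ≅ Z.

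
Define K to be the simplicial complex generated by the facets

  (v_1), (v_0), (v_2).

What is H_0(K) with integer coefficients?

Take the total order v_0 < v_1 < v_2 on the vertex set. Then K (dimension 0) consists of the simplices:

  0-simplices (3): [v_0], [v_1], [v_2]

giving chain groups C_0 ≅ Z^3.

Computing H_k = (kernel of ∂_k) / (image of ∂_{k+1}):

  H_0: rank C_0 − rank ∂_1 = 3 − 0 = 3, and there is no ∂_1, so H_0 = Z^3.

H_0 = Z^3.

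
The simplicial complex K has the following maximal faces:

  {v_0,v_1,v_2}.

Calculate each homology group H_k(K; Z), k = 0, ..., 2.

H_0 = Z,  H_1 = 0,  H_2 = 0.

Take the total order v_0 < v_1 < v_2 on the vertex set. Then K (dimension 2) consists of the simplices:

  0-simplices (3): [v_0], [v_1], [v_2]
  1-simplices (3): [v_0,v_1], [v_0,v_2], [v_1,v_2]
  2-simplices (1): [v_0,v_1,v_2]

giving chain groups C_0 ≅ Z^3, C_1 ≅ Z^3, C_2 ≅ Z^1.

Boundary ∂_1: C_1 → C_0 sends each edge [p,q] (with p < q) to q − p.
As a 3×3 matrix over Z this has rank 2, with invariant factors (1,1).

∂_2: C_2 → C_1 maps a triangle to the signed sum of its edges. For instance
  ∂[v_0,v_1,v_2] = [v_1,v_2] − [v_0,v_2] + [v_0,v_1].
As a 3×1 matrix over Z this has rank 1, with invariant factors (1).

Reading off H_k = ker ∂_k / im ∂_{k+1}:

  H_0: rank C_0 − rank ∂_1 = 3 − 2 = 1, and the invariant factors of ∂_1 are all 1, so H_0 ≅ Z.
  H_1: rank ker ∂_1 − rank ∂_2 = (3 − 2) − 1 = 0, and the invariant factors of ∂_2 are all 1, so H_1 ≅ 0.
  H_2: rank ker ∂_2 − rank ∂_3 = (1 − 1) − 0 = 0, and there is no ∂_3, so H_2 ≅ 0.

As a check, the Euler characteristic is 3 − 3 + 1 = 1, which agrees with 1 − 0 + 0 = 1.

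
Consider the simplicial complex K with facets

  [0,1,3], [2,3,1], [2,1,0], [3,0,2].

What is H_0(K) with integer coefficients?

Take the total order 0 < 1 < 2 < 3 on the vertex set. Then K (dimension 2) consists of the simplices:

  0-simplices (4): [0], [1], [2], [3]
  1-simplices (6): [0,1], [0,2], [0,3], [1,2], [1,3], [2,3]
  2-simplices (4): [0,1,2], [0,1,3], [0,2,3], [1,2,3]

giving chain groups C_0 ≅ Z^4, C_1 ≅ Z^6, C_2 ≅ Z^4.

Boundary ∂_1: C_1 → C_0 sends each edge [p,q] (with p < q) to q − p. For instance
  ∂[0,2] = [2] − [0].
The 4×6 boundary matrix has rank 3 and Smith normal form diag(1,1,1).

The boundary map ∂_2: C_2 → C_1 acts by ∂[p,q,r] = [q,r] − [p,r] + [p,q]. For instance
  ∂[0,2,3] = [2,3] − [0,3] + [0,2],
  ∂[1,2,3] = [2,3] − [1,3] + [1,2].
This gives a 6×4 integer matrix of rank 3; reducing to Smith normal form yields diagonal entries (1,1,1).

Reading off H_k = ker ∂_k / im ∂_{k+1}:

  H_0: rank C_0 − rank ∂_1 = 4 − 3 = 1, and the invariant factors of ∂_1 are all 1, so H_0 = Z.

H_0 ≅ Z.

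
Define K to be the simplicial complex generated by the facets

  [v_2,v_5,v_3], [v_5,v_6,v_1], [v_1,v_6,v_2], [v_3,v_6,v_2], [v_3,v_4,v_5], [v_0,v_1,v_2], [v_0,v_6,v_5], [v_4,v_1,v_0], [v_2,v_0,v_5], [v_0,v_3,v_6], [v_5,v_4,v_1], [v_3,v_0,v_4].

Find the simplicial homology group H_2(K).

H_2 ≅ 0.

K has 7 vertices, 18 edges, 12 triangles.
rank ∂_2 = 12, rank ∂_3 = 0 ⇒ b_2 = 12 − 12 − 0 = 0. So H_2 ≅ 0.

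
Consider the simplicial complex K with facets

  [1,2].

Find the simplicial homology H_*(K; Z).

Fix the vertex order 1 < 2 and write every simplex with vertices in increasing order. Then dim K = 1 and the simplices of K are:

  0-simplices (2): [1], [2]
  1-simplices (1): [1,2]

giving chain groups C_0 ≅ Z^2, C_1 ≅ Z^1.

∂_1: C_1 → C_0 maps an edge to its endpoints' difference, ∂[p,q] = q − p.
As a 2×1 matrix over Z this has rank 1, with invariant factors (1).

Now H_k = ker ∂_k / im ∂_{k+1}, so:

  H_0: rank C_0 − rank ∂_1 = 2 − 1 = 1, and the invariant factors of ∂_1 are all 1, so H_0 = Z.
  H_1: rank ker ∂_1 − rank ∂_2 = (1 − 1) − 0 = 0, and there is no ∂_2, so H_1 = 0.

As a check, the Euler characteristic is 2 − 1 = 1, which agrees with 1 − 0 = 1.
(K is a triangulation of the 1-simplex.)

H_0 = Z,  H_1 = 0.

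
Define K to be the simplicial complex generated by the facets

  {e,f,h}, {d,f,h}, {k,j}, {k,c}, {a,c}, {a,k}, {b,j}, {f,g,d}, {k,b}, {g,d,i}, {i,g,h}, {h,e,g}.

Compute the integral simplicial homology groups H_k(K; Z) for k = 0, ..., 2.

H_0 = Z^2,  H_1 = Z^3,  H_2 = 0.

We work with the vertex ordering a < b < c < d < e < f < g < h < i < j < k. The simplices of K, each written with vertices in increasing order, are:

  0-simplices (11): a, b, c, d, e, f, g, h, i, j, k
  1-simplices (18): ac, ak, bj, bk, ck, df, dg, dh, di, ef, eg, eh, fg, fh, gh, gi, hi, jk
  2-simplices (6): dfg, dfh, dgi, efh, egh, ghi

Hence C_0 ≅ Z^11, C_1 ≅ Z^18, C_2 ≅ Z^6.

Boundary ∂_1: C_1 → C_0 maps an edge to its endpoints' difference, ∂[p,q] = q − p.
The 11×18 boundary matrix has rank 9 and Smith normal form diag(1,1,1,1,1,1,1,1,1).

Boundary ∂_2: C_2 → C_1 sends each 2-simplex [p,q,r] to [q,r] − [p,r] + [p,q]. For instance
  ∂egh = gh − eh + eg,
  ∂dfg = fg − dg + df.
The resulting 18×6 matrix has rank 6, and its Smith normal form has invariant factors (1,1,1,1,1,1).

Reading off H_k = ker ∂_k / im ∂_{k+1}:

  H_0: rank C_0 − rank ∂_1 = 11 − 9 = 2, and the invariant factors of ∂_1 are all 1, so H_0 ≅ Z^2.
  H_1: rank ker ∂_1 − rank ∂_2 = (18 − 9) − 6 = 3, and the invariant factors of ∂_2 are all 1, so H_1 ≅ Z^3.
  H_2: rank ker ∂_2 − rank ∂_3 = (6 − 6) − 0 = 0, and there is no ∂_3, so H_2 ≅ 0.

As a check, the Euler characteristic is 11 − 18 + 6 = -1, which agrees with 2 − 3 + 0 = -1.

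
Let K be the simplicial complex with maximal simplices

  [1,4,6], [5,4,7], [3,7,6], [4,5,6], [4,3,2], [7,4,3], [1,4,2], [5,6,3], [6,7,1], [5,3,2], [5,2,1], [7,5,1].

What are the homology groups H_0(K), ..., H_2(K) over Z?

H_0 = Z,  H_1 = Z/2Z,  H_2 = 0.

Order the vertices as 1 < 2 < 3 < 4 < 5 < 6 < 7. Listing each simplex with vertices in this order, K has dimension 2 with simplices:

  0-simplices (7): [1], [2], [3], [4], [5], [6], [7]
  1-simplices (18): [1,2], [1,4], [1,5], [1,6], [1,7], [2,3], [2,4], [2,5], [3,4], [3,5], [3,6], [3,7], [4,5], [4,6], [4,7], [5,6], [5,7], [6,7]
  2-simplices (12): [1,2,4], [1,2,5], [1,4,6], [1,5,7], [1,6,7], [2,3,4], [2,3,5], [3,4,7], [3,5,6], [3,6,7], [4,5,6], [4,5,7]

Hence C_0 ≅ Z^7, C_1 ≅ Z^18, C_2 ≅ Z^12.

The boundary map ∂_1: C_1 → C_0 sends each edge [p,q] (with p < q) to q − p. For instance
  ∂[2,4] = [4] − [2].
The resulting 7×18 matrix has rank 6, and its Smith normal form has invariant factors (1,1,1,1,1,1).

The boundary map ∂_2: C_2 → C_1 acts by ∂[p,q,r] = [q,r] − [p,r] + [p,q]. For instance
  ∂[1,2,5] = [2,5] − [1,5] + [1,2],
  ∂[1,6,7] = [6,7] − [1,7] + [1,6].
The 18×12 boundary matrix has rank 12 and Smith normal form diag(1,1,1,1,1,1,1,1,1,1,1,2).

Now H_k = ker ∂_k / im ∂_{k+1}, so:

  H_0: rank C_0 − rank ∂_1 = 7 − 6 = 1, and the invariant factors of ∂_1 are all 1, so H_0 ≅ Z.
  H_1: rank ker ∂_1 − rank ∂_2 = (18 − 6) − 12 = 0, and ∂_2 has invariant factor 2 > 1, so H_1 ≅ Z/2Z.
  H_2: rank ker ∂_2 − rank ∂_3 = (12 − 12) − 0 = 0, and there is no ∂_3, so H_2 ≅ 0.

As a check, the Euler characteristic is 7 − 18 + 12 = 1, which agrees with 1 − 0 + 0 = 1.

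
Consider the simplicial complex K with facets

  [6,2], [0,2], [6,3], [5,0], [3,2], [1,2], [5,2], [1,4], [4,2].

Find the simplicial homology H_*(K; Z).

H_0 = Z,  H_1 = Z^3.

Fix the vertex order 0 < 1 < 2 < 3 < 4 < 5 < 6 and write every simplex with vertices in increasing order. Then dim K = 1 and the simplices of K are:

  0-simplices (7): [0], [1], [2], [3], [4], [5], [6]
  1-simplices (9): [0,2], [0,5], [1,2], [1,4], [2,3], [2,4], [2,5], [2,6], [3,6]

so the chain groups are C_0 ≅ Z^7, C_1 ≅ Z^9.

∂_1: C_1 → C_0 is given by ∂[p,q] = [q] − [p].
The resulting 7×9 matrix has rank 6, and its Smith normal form has invariant factors (1,1,1,1,1,1).

Now H_k = ker ∂_k / im ∂_{k+1}, so:

  H_0: rank C_0 − rank ∂_1 = 7 − 6 = 1, and the invariant factors of ∂_1 are all 1, so H_0 ≅ Z.
  H_1: rank ker ∂_1 − rank ∂_2 = (9 − 6) − 0 = 3, and there is no ∂_2, so H_1 ≅ Z^3.

As a check, the Euler characteristic is 7 − 9 = -2, which agrees with 1 − 3 = -2.
(K is a triangulation of a wedge of 3 circles.)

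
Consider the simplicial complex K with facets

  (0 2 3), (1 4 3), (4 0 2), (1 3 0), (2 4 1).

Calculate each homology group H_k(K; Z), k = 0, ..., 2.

H_0 = Z,  H_1 = Z,  H_2 = 0.

We work with the vertex ordering 0 < 1 < 2 < 3 < 4. The simplices of K, each written with vertices in increasing order, are:

  0-simplices (5): [0], [1], [2], [3], [4]
  1-simplices (10): [0,1], [0,2], [0,3], [0,4], [1,2], [1,3], [1,4], [2,3], [2,4], [3,4]
  2-simplices (5): [0,1,3], [0,2,3], [0,2,4], [1,2,4], [1,3,4]

so the chain groups are C_0 ≅ Z^5, C_1 ≅ Z^10, C_2 ≅ Z^5.

Boundary ∂_1: C_1 → C_0 sends each edge [p,q] (with p < q) to q − p.
This gives a 5×10 integer matrix of rank 4; reducing to Smith normal form yields diagonal entries (1,1,1,1).

Boundary ∂_2: C_2 → C_1 maps a triangle to the signed sum of its edges. For instance
  ∂[1,2,4] = [2,4] − [1,4] + [1,2],
  ∂[1,3,4] = [3,4] − [1,4] + [1,3].
The 10×5 boundary matrix has rank 5 and Smith normal form diag(1,1,1,1,1).

Now H_k = ker ∂_k / im ∂_{k+1}, so:

  H_0: rank C_0 − rank ∂_1 = 5 − 4 = 1, and the invariant factors of ∂_1 are all 1, so H_0 ≅ Z.
  H_1: rank ker ∂_1 − rank ∂_2 = (10 − 4) − 5 = 1, and the invariant factors of ∂_2 are all 1, so H_1 ≅ Z.
  H_2: rank ker ∂_2 − rank ∂_3 = (5 − 5) − 0 = 0, and there is no ∂_3, so H_2 ≅ 0.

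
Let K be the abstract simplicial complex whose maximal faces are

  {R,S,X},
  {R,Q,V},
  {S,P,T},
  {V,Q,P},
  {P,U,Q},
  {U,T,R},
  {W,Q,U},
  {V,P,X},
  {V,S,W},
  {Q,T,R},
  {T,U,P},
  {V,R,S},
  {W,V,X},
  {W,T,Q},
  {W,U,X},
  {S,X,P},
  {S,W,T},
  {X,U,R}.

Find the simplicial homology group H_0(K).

K has 9 vertices, 27 edges, 18 triangles.
rank ∂_0 = 0, rank ∂_1 = 8 ⇒ b_0 = 9 − 0 − 8 = 1; all invariant factors of ∂_1 are 1 so no torsion. So H_0 ≅ Z.

H_0 ≅ Z.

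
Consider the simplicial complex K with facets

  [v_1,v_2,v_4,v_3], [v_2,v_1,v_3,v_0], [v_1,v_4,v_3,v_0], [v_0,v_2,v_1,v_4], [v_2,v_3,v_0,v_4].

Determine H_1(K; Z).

Order the vertices as v_0 < v_1 < v_2 < v_3 < v_4. Listing each simplex with vertices in this order, K has dimension 3 with simplices:

  0-simplices (5): [v_0], [v_1], [v_2], [v_3], [v_4]
  1-simplices (10): [v_0,v_1], [v_0,v_2], [v_0,v_3], [v_0,v_4], [v_1,v_2], [v_1,v_3], [v_1,v_4], [v_2,v_3], [v_2,v_4], [v_3,v_4]
  2-simplices (10): [v_0,v_1,v_2], [v_0,v_1,v_3], [v_0,v_1,v_4], [v_0,v_2,v_3], [v_0,v_2,v_4], [v_0,v_3,v_4], [v_1,v_2,v_3], [v_1,v_2,v_4], [v_1,v_3,v_4], [v_2,v_3,v_4]
  3-simplices (5): [v_0,v_1,v_2,v_3], [v_0,v_1,v_2,v_4], [v_0,v_1,v_3,v_4], [v_0,v_2,v_3,v_4], [v_1,v_2,v_3,v_4]

giving chain groups C_0 ≅ Z^5, C_1 ≅ Z^10, C_2 ≅ Z^10, C_3 ≅ Z^5.

∂_1: C_1 → C_0 sends each edge [p,q] (with p < q) to q − p. For instance
  ∂[v_3,v_4] = [v_4] − [v_3].
The resulting 5×10 matrix has rank 4, and its Smith normal form has invariant factors (1,1,1,1).

The boundary map ∂_2: C_2 → C_1 maps a triangle to the signed sum of its edges. For instance
  ∂[v_1,v_3,v_4] = [v_3,v_4] − [v_1,v_4] + [v_1,v_3],
  ∂[v_0,v_1,v_2] = [v_1,v_2] − [v_0,v_2] + [v_0,v_1].
The 10×10 boundary matrix has rank 6 and Smith normal form diag(1,1,1,1,1,1).

∂_3: C_3 → C_2 sends each 3-simplex σ to the alternating sum Σ_i (−1)^i (σ with its i-th vertex removed). For instance
  ∂[v_0,v_2,v_3,v_4] = [v_2,v_3,v_4] − [v_0,v_3,v_4] + [v_0,v_2,v_4] − [v_0,v_2,v_3],
  ∂[v_1,v_2,v_3,v_4] = [v_2,v_3,v_4] − [v_1,v_3,v_4] + [v_1,v_2,v_4] − [v_1,v_2,v_3].
The resulting 10×5 matrix has rank 4, and its Smith normal form has invariant factors (1,1,1,1).

Computing H_k = (kernel of ∂_k) / (image of ∂_{k+1}):

  H_1: rank ker ∂_1 − rank ∂_2 = (10 − 4) − 6 = 0, and the invariant factors of ∂_2 are all 1, so H_1 = 0.

H_1 ≅ 0.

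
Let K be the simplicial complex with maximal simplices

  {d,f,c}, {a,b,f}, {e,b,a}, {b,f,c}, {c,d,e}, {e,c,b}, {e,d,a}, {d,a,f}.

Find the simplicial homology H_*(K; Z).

K has 6 vertices, 12 edges, 8 triangles.
rank ∂_0 = 0, rank ∂_1 = 5 ⇒ b_0 = 6 − 0 − 5 = 1; all invariant factors of ∂_1 are 1 so no torsion. So H_0 = Z.
rank ∂_1 = 5, rank ∂_2 = 7 ⇒ b_1 = 12 − 5 − 7 = 0; all invariant factors of ∂_2 are 1 so no torsion. So H_1 = 0.
rank ∂_2 = 7, rank ∂_3 = 0 ⇒ b_2 = 8 − 7 − 0 = 1. So H_2 = Z.

H_0 = Z,  H_1 = 0,  H_2 = Z.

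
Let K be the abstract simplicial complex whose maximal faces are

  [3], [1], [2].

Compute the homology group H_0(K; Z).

H_0 = Z^3.

Take the total order 1 < 2 < 3 on the vertex set. Then K (dimension 0) consists of the simplices:

  0-simplices (3): [1], [2], [3]

so the chain groups are C_0 ≅ Z^3.

Reading off H_k = ker ∂_k / im ∂_{k+1}:

  H_0: rank C_0 − rank ∂_1 = 3 − 0 = 3, and there is no ∂_1, so H_0 ≅ Z^3.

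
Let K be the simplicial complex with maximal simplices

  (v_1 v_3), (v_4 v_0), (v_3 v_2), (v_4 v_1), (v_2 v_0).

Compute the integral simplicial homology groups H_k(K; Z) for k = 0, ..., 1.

H_0 ≅ Z,  H_1 ≅ Z.

Fix the vertex order v_0 < v_1 < v_2 < v_3 < v_4 and write every simplex with vertices in increasing order. Then dim K = 1 and the simplices of K are:

  0-simplices (5): [v_0], [v_1], [v_2], [v_3], [v_4]
  1-simplices (5): [v_0,v_2], [v_0,v_4], [v_1,v_3], [v_1,v_4], [v_2,v_3]

giving chain groups C_0 ≅ Z^5, C_1 ≅ Z^5.

Boundary ∂_1: C_1 → C_0 sends each edge [p,q] (with p < q) to q − p.
The 5×5 boundary matrix has rank 4 and Smith normal form diag(1,1,1,1).

Computing H_k = (kernel of ∂_k) / (image of ∂_{k+1}):

  H_0: rank C_0 − rank ∂_1 = 5 − 4 = 1, and the invariant factors of ∂_1 are all 1, so H_0 ≅ Z.
  H_1: rank ker ∂_1 − rank ∂_2 = (5 − 4) − 0 = 1, and there is no ∂_2, so H_1 ≅ Z.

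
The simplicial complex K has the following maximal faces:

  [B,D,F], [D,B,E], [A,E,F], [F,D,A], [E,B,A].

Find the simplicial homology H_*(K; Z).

K has 5 vertices, 10 edges, 5 triangles.
rank ∂_0 = 0, rank ∂_1 = 4 ⇒ b_0 = 5 − 0 − 4 = 1; all invariant factors of ∂_1 are 1 so no torsion. So H_0 = Z.
rank ∂_1 = 4, rank ∂_2 = 5 ⇒ b_1 = 10 − 4 − 5 = 1; all invariant factors of ∂_2 are 1 so no torsion. So H_1 = Z.
rank ∂_2 = 5, rank ∂_3 = 0 ⇒ b_2 = 5 − 5 − 0 = 0. So H_2 = 0.

H_0 ≅ Z,  H_1 ≅ Z,  H_2 = 0.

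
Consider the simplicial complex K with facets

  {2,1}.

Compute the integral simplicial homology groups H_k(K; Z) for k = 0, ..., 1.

Take the total order 1 < 2 on the vertex set. Then K (dimension 1) consists of the simplices:

  0-simplices (2): [1], [2]
  1-simplices (1): [1,2]

so the chain groups are C_0 ≅ Z^2, C_1 ≅ Z^1.

The boundary map ∂_1: C_1 → C_0 sends each edge [p,q] (with p < q) to q − p. For instance
  ∂[1,2] = [2] − [1].
The 2×1 boundary matrix has rank 1 and Smith normal form diag(1).

From H_k ≅ ker(∂_k) / im(∂_{k+1}) we obtain:

  H_0: rank C_0 − rank ∂_1 = 2 − 1 = 1, and the invariant factors of ∂_1 are all 1, so H_0 ≅ Z.
  H_1: rank ker ∂_1 − rank ∂_2 = (1 − 1) − 0 = 0, and there is no ∂_2, so H_1 ≅ 0.

As a check, the Euler characteristic is 2 − 1 = 1, which agrees with 1 − 0 = 1.

H_0 ≅ Z,  H_1 = 0.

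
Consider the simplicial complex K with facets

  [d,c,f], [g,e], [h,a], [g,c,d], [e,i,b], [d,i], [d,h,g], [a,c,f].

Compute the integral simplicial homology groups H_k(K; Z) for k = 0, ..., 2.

H_0 ≅ Z,  H_1 ≅ Z^2,  H_2 = 0.

Order the vertices as a < b < c < d < e < f < g < h < i. Listing each simplex with vertices in this order, K has dimension 2 with simplices:

  0-simplices (9): a, b, c, d, e, f, g, h, i
  1-simplices (15): ac, af, ah, be, bi, cd, cf, cg, df, dg, dh, di, eg, ei, gh
  2-simplices (5): acf, bei, cdf, cdg, dgh

giving chain groups C_0 ≅ Z^9, C_1 ≅ Z^15, C_2 ≅ Z^5.

Boundary ∂_1: C_1 → C_0 maps an edge to its endpoints' difference, ∂[p,q] = q − p. For instance
  ∂gh = h − g.
As a 9×15 matrix over Z this has rank 8, with invariant factors (1,1,1,1,1,1,1,1).

The boundary map ∂_2: C_2 → C_1 acts by ∂[p,q,r] = [q,r] − [p,r] + [p,q]. For instance
  ∂cdg = dg − cg + cd,
  ∂bei = ei − bi + be.
The resulting 15×5 matrix has rank 5, and its Smith normal form has invariant factors (1,1,1,1,1).

Computing H_k = (kernel of ∂_k) / (image of ∂_{k+1}):

  H_0: rank C_0 − rank ∂_1 = 9 − 8 = 1, and the invariant factors of ∂_1 are all 1, so H_0 ≅ Z.
  H_1: rank ker ∂_1 − rank ∂_2 = (15 − 8) − 5 = 2, and the invariant factors of ∂_2 are all 1, so H_1 ≅ Z^2.
  H_2: rank ker ∂_2 − rank ∂_3 = (5 − 5) − 0 = 0, and there is no ∂_3, so H_2 ≅ 0.

As a check, the Euler characteristic is 9 − 15 + 5 = -1, which agrees with 1 − 2 + 0 = -1.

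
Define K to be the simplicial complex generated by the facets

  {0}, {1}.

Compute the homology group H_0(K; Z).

K has 2 vertices.
rank ∂_0 = 0, rank ∂_1 = 0 ⇒ b_0 = 2 − 0 − 0 = 2. So H_0 ≅ Z^2.

H_0 ≅ Z^2.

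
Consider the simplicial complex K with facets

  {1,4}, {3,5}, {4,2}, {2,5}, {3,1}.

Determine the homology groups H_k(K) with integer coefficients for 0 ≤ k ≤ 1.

We work with the vertex ordering 1 < 2 < 3 < 4 < 5. The simplices of K, each written with vertices in increasing order, are:

  0-simplices (5): [1], [2], [3], [4], [5]
  1-simplices (5): [1,3], [1,4], [2,4], [2,5], [3,5]

so the chain groups are C_0 ≅ Z^5, C_1 ≅ Z^5.

Boundary ∂_1: C_1 → C_0 is given by ∂[p,q] = [q] − [p]. For instance
  ∂[3,5] = [5] − [3].
The 5×5 boundary matrix has rank 4 and Smith normal form diag(1,1,1,1).

Computing H_k = (kernel of ∂_k) / (image of ∂_{k+1}):

  H_0: rank C_0 − rank ∂_1 = 5 − 4 = 1, and the invariant factors of ∂_1 are all 1, so H_0 = Z.
  H_1: rank ker ∂_1 − rank ∂_2 = (5 − 4) − 0 = 1, and there is no ∂_2, so H_1 = Z.

(K is a triangulation of the circle S^1.)

H_0 ≅ Z,  H_1 ≅ Z.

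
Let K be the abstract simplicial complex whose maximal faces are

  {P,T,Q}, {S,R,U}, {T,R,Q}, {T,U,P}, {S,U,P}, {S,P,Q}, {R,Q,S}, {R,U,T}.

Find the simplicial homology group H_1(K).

Fix the vertex order P < Q < R < S < T < U and write every simplex with vertices in increasing order. Then dim K = 2 and the simplices of K are:

  0-simplices (6): P, Q, R, S, T, U
  1-simplices (12): PQ, PS, PT, PU, QR, QS, QT, RS, RT, RU, SU, TU
  2-simplices (8): PQS, PQT, PSU, PTU, QRS, QRT, RSU, RTU

so the chain groups are C_0 ≅ Z^6, C_1 ≅ Z^12, C_2 ≅ Z^8.

∂_1: C_1 → C_0 maps an edge to its endpoints' difference, ∂[p,q] = q − p. For instance
  ∂TU = U − T.
The 6×12 boundary matrix has rank 5 and Smith normal form diag(1,1,1,1,1).

Boundary ∂_2: C_2 → C_1 sends each 2-simplex [p,q,r] to [q,r] − [p,r] + [p,q]. For instance
  ∂RTU = TU − RU + RT,
  ∂PSU = SU − PU + PS.
The 12×8 boundary matrix has rank 7 and Smith normal form diag(1,1,1,1,1,1,1).

From H_k ≅ ker(∂_k) / im(∂_{k+1}) we obtain:

  H_1: rank ker ∂_1 − rank ∂_2 = (12 − 5) − 7 = 0, and the invariant factors of ∂_2 are all 1, so H_1 ≅ 0.

(K is a triangulation of the 2-sphere S^2.)

H_1 ≅ 0.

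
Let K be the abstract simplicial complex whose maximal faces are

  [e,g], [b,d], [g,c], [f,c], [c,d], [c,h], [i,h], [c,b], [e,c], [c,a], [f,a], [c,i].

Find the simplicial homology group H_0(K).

H_0 ≅ Z.

Take the total order a < b < c < d < e < f < g < h < i on the vertex set. Then K (dimension 1) consists of the simplices:

  0-simplices (9): a, b, c, d, e, f, g, h, i
  1-simplices (12): ac, af, bc, bd, cd, ce, cf, cg, ch, ci, eg, hi

Hence C_0 ≅ Z^9, C_1 ≅ Z^12.

The boundary map ∂_1: C_1 → C_0 sends each edge [p,q] (with p < q) to q − p.
As a 9×12 matrix over Z this has rank 8, with invariant factors (1,1,1,1,1,1,1,1).

Reading off H_k = ker ∂_k / im ∂_{k+1}:

  H_0: rank C_0 − rank ∂_1 = 9 − 8 = 1, and the invariant factors of ∂_1 are all 1, so H_0 = Z.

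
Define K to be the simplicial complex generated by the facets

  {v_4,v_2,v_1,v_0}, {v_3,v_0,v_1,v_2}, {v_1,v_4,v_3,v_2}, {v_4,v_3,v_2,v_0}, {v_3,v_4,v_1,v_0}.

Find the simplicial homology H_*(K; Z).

Fix the vertex order v_0 < v_1 < v_2 < v_3 < v_4 and write every simplex with vertices in increasing order. Then dim K = 3 and the simplices of K are:

  0-simplices (5): [v_0], [v_1], [v_2], [v_3], [v_4]
  1-simplices (10): [v_0,v_1], [v_0,v_2], [v_0,v_3], [v_0,v_4], [v_1,v_2], [v_1,v_3], [v_1,v_4], [v_2,v_3], [v_2,v_4], [v_3,v_4]
  2-simplices (10): [v_0,v_1,v_2], [v_0,v_1,v_3], [v_0,v_1,v_4], [v_0,v_2,v_3], [v_0,v_2,v_4], [v_0,v_3,v_4], [v_1,v_2,v_3], [v_1,v_2,v_4], [v_1,v_3,v_4], [v_2,v_3,v_4]
  3-simplices (5): [v_0,v_1,v_2,v_3], [v_0,v_1,v_2,v_4], [v_0,v_1,v_3,v_4], [v_0,v_2,v_3,v_4], [v_1,v_2,v_3,v_4]

Hence C_0 ≅ Z^5, C_1 ≅ Z^10, C_2 ≅ Z^10, C_3 ≅ Z^5.

∂_1: C_1 → C_0 sends each edge [p,q] (with p < q) to q − p. For instance
  ∂[v_0,v_3] = [v_3] − [v_0].
As a 5×10 matrix over Z this has rank 4, with invariant factors (1,1,1,1).

The boundary map ∂_2: C_2 → C_1 maps a triangle to the signed sum of its edges. For instance
  ∂[v_0,v_2,v_3] = [v_2,v_3] − [v_0,v_3] + [v_0,v_2],
  ∂[v_1,v_3,v_4] = [v_3,v_4] − [v_1,v_4] + [v_1,v_3].
This gives a 10×10 integer matrix of rank 6; reducing to Smith normal form yields diagonal entries (1,1,1,1,1,1).

∂_3: C_3 → C_2 sends each 3-simplex σ to the alternating sum Σ_i (−1)^i (σ with its i-th vertex removed). For instance
  ∂[v_0,v_2,v_3,v_4] = [v_2,v_3,v_4] − [v_0,v_3,v_4] + [v_0,v_2,v_4] − [v_0,v_2,v_3],
  ∂[v_1,v_2,v_3,v_4] = [v_2,v_3,v_4] − [v_1,v_3,v_4] + [v_1,v_2,v_4] − [v_1,v_2,v_3].
This gives a 10×5 integer matrix of rank 4; reducing to Smith normal form yields diagonal entries (1,1,1,1).

Now H_k = ker ∂_k / im ∂_{k+1}, so:

  H_0: rank C_0 − rank ∂_1 = 5 − 4 = 1, and the invariant factors of ∂_1 are all 1, so H_0 ≅ Z.
  H_1: rank ker ∂_1 − rank ∂_2 = (10 − 4) − 6 = 0, and the invariant factors of ∂_2 are all 1, so H_1 ≅ 0.
  H_2: rank ker ∂_2 − rank ∂_3 = (10 − 6) − 4 = 0, and the invariant factors of ∂_3 are all 1, so H_2 ≅ 0.
  H_3: rank ker ∂_3 − rank ∂_4 = (5 − 4) − 0 = 1, and there is no ∂_4, so H_3 ≅ Z.

H_0 = Z,  H_1 = 0,  H_2 = 0,  H_3 = Z.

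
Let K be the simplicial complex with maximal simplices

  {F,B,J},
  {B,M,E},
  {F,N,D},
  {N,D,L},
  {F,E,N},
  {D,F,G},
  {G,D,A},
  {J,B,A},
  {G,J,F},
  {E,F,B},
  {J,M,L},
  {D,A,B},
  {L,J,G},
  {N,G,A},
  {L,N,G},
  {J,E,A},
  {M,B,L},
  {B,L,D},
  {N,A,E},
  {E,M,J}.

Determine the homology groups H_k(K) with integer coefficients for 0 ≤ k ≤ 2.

H_0 = Z,  H_1 = Z ⊕ Z_2,  H_2 = 0.

Take the total order A < B < D < E < F < G < J < L < M < N on the vertex set. Then K (dimension 2) consists of the simplices:

  0-simplices (10): A, B, D, E, F, G, J, L, M, N
  1-simplices (30): AB, AD, AE, AG, AJ, AN, BD, BE, BF, BJ, BL, BM, DF, DG, DL, DN, EF, EJ, EM, EN, FG, FJ, FN, GJ, GL, GN, JL, JM, LM, LN
  2-simplices (20): ABD, ABJ, ADG, AEJ, AEN, AGN, BDL, BEF, BEM, BFJ, BLM, DFG, DFN, DLN, EFN, EJM, FGJ, GJL, GLN, JLM

so the chain groups are C_0 ≅ Z^10, C_1 ≅ Z^30, C_2 ≅ Z^20.

The boundary map ∂_1: C_1 → C_0 maps an edge to its endpoints' difference, ∂[p,q] = q − p. For instance
  ∂BM = M − B.
This gives a 10×30 integer matrix of rank 9; reducing to Smith normal form yields diagonal entries (1,1,1,1,1,1,1,1,1).

∂_2: C_2 → C_1 sends each 2-simplex [p,q,r] to [q,r] − [p,r] + [p,q]. For instance
  ∂DFN = FN − DN + DF,
  ∂DFG = FG − DG + DF.
This gives a 30×20 integer matrix of rank 20; reducing to Smith normal form yields diagonal entries (1,1,1,1,1,1,1,1,1,1,1,1,1,1,1,1,1,1,1,2).

Computing H_k = (kernel of ∂_k) / (image of ∂_{k+1}):

  H_0: rank C_0 − rank ∂_1 = 10 − 9 = 1, and the invariant factors of ∂_1 are all 1, so H_0 = Z.
  H_1: rank ker ∂_1 − rank ∂_2 = (30 − 9) − 20 = 1, and ∂_2 has invariant factor 2 > 1, so H_1 = Z ⊕ Z_2.
  H_2: rank ker ∂_2 − rank ∂_3 = (20 − 20) − 0 = 0, and there is no ∂_3, so H_2 = 0.

(K is a triangulation of the Klein bottle.)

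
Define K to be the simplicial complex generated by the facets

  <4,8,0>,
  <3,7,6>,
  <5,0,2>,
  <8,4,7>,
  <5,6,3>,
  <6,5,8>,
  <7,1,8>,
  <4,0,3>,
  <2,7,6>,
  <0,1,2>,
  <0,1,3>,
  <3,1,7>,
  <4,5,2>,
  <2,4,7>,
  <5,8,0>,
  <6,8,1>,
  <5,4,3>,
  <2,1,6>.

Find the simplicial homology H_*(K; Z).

K has 9 vertices, 27 edges, 18 triangles.
rank ∂_0 = 0, rank ∂_1 = 8 ⇒ b_0 = 9 − 0 − 8 = 1; all invariant factors of ∂_1 are 1 so no torsion. So H_0 = Z.
rank ∂_1 = 8, rank ∂_2 = 18 ⇒ b_1 = 27 − 8 − 18 = 1; ∂_2 has invariant factor(s) [2] giving torsion. So H_1 = Z ⊕ Z/2.
rank ∂_2 = 18, rank ∂_3 = 0 ⇒ b_2 = 18 − 18 − 0 = 0. So H_2 = 0.

H_0 = Z,  H_1 = Z ⊕ Z/2,  H_2 = 0.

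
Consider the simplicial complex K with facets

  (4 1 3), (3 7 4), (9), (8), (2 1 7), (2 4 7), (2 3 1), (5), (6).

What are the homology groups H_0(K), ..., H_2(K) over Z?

We work with the vertex ordering 1 < 2 < 3 < 4 < 5 < 6 < 7 < 8 < 9. The simplices of K, each written with vertices in increasing order, are:

  0-simplices (9): [1], [2], [3], [4], [5], [6], [7], [8], [9]
  1-simplices (10): [1,2], [1,3], [1,4], [1,7], [2,3], [2,4], [2,7], [3,4], [3,7], [4,7]
  2-simplices (5): [1,2,3], [1,2,7], [1,3,4], [2,4,7], [3,4,7]

Hence C_0 ≅ Z^9, C_1 ≅ Z^10, C_2 ≅ Z^5.

The boundary map ∂_1: C_1 → C_0 sends each edge [p,q] (with p < q) to q − p. For instance
  ∂[3,7] = [7] − [3].
The 9×10 boundary matrix has rank 4 and Smith normal form diag(1,1,1,1).

∂_2: C_2 → C_1 acts by ∂[p,q,r] = [q,r] − [p,r] + [p,q]. For instance
  ∂[2,4,7] = [4,7] − [2,7] + [2,4],
  ∂[1,2,3] = [2,3] − [1,3] + [1,2].
This gives a 10×5 integer matrix of rank 5; reducing to Smith normal form yields diagonal entries (1,1,1,1,1).

Computing H_k = (kernel of ∂_k) / (image of ∂_{k+1}):

  H_0: rank C_0 − rank ∂_1 = 9 − 4 = 5, and the invariant factors of ∂_1 are all 1, so H_0 = Z^5.
  H_1: rank ker ∂_1 − rank ∂_2 = (10 − 4) − 5 = 1, and the invariant factors of ∂_2 are all 1, so H_1 = Z.
  H_2: rank ker ∂_2 − rank ∂_3 = (5 − 5) − 0 = 0, and there is no ∂_3, so H_2 = 0.

As a check, the Euler characteristic is 9 − 10 + 5 = 4, which agrees with 5 − 1 + 0 = 4.

H_0 ≅ Z^5,  H_1 ≅ Z,  H_2 = 0.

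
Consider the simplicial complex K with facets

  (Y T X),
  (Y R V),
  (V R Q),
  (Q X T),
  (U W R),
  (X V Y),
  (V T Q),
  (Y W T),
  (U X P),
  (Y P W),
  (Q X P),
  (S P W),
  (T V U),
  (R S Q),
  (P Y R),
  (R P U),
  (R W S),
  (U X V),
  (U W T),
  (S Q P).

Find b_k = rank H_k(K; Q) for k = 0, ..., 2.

Fix the vertex order P < Q < R < S < T < U < V < W < X < Y and write every simplex with vertices in increasing order. Then dim K = 2 and the simplices of K are:

  0-simplices (10): P, Q, R, S, T, U, V, W, X, Y
  1-simplices (30): PQ, PR, PS, PU, PW, PX, PY, QR, QS, QT, QV, QX, RS, RU, RV, RW, RY, SW, TU, TV, TW, TX, TY, UV, UW, UX, VX, VY, WY, XY
  2-simplices (20): PQS, PQX, PRU, PRY, PSW, PUX, PWY, QRS, QRV, QTV, QTX, RSW, RUW, RVY, TUV, TUW, TWY, TXY, UVX, VXY

Hence C_0 ≅ Z^10, C_1 ≅ Z^30, C_2 ≅ Z^20.

Boundary ∂_1: C_1 → C_0 sends each edge [p,q] (with p < q) to q − p.
As a 10×30 matrix over Z this has rank 9, with invariant factors (1,1,1,1,1,1,1,1,1).

The boundary map ∂_2: C_2 → C_1 acts by ∂[p,q,r] = [q,r] − [p,r] + [p,q]. For instance
  ∂QRS = RS − QS + QR,
  ∂QTV = TV − QV + QT.
The 30×20 boundary matrix has rank 20 and Smith normal form diag(1,1,1,1,1,1,1,1,1,1,1,1,1,1,1,1,1,1,1,2).

Now H_k = ker ∂_k / im ∂_{k+1}, so:

  H_0: rank C_0 − rank ∂_1 = 10 − 9 = 1, and the invariant factors of ∂_1 are all 1, so H_0 ≅ Z.
  H_1: rank ker ∂_1 − rank ∂_2 = (30 − 9) − 20 = 1, and ∂_2 has invariant factor 2 > 1, so H_1 ≅ Z ⊕ Z/2Z.
  H_2: rank ker ∂_2 − rank ∂_3 = (20 − 20) − 0 = 0, and there is no ∂_3, so H_2 ≅ 0.

(K is a triangulation of the Klein bottle.)

Hence the Betti numbers are b_0 = 1, b_1 = 1, b_2 = 0.

b_0 = 1, b_1 = 1, b_2 = 0.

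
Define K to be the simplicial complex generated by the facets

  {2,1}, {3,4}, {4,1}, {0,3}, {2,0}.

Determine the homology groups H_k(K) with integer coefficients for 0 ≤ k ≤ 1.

H_0 = Z,  H_1 = Z.

Order the vertices as 0 < 1 < 2 < 3 < 4. Listing each simplex with vertices in this order, K has dimension 1 with simplices:

  0-simplices (5): [0], [1], [2], [3], [4]
  1-simplices (5): [0,2], [0,3], [1,2], [1,4], [3,4]

Hence C_0 ≅ Z^5, C_1 ≅ Z^5.

∂_1: C_1 → C_0 maps an edge to its endpoints' difference, ∂[p,q] = q − p.
The resulting 5×5 matrix has rank 4, and its Smith normal form has invariant factors (1,1,1,1).

Reading off H_k = ker ∂_k / im ∂_{k+1}:

  H_0: rank C_0 − rank ∂_1 = 5 − 4 = 1, and the invariant factors of ∂_1 are all 1, so H_0 = Z.
  H_1: rank ker ∂_1 − rank ∂_2 = (5 − 4) − 0 = 1, and there is no ∂_2, so H_1 = Z.

As a check, the Euler characteristic is 5 − 5 = 0, which agrees with 1 − 1 = 0.
(K is a triangulation of the circle S^1.)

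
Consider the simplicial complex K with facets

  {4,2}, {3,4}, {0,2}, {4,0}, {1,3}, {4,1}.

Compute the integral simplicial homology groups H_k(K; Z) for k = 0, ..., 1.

Fix the vertex order 0 < 1 < 2 < 3 < 4 and write every simplex with vertices in increasing order. Then dim K = 1 and the simplices of K are:

  0-simplices (5): [0], [1], [2], [3], [4]
  1-simplices (6): [0,2], [0,4], [1,3], [1,4], [2,4], [3,4]

Hence C_0 ≅ Z^5, C_1 ≅ Z^6.

Boundary ∂_1: C_1 → C_0 is given by ∂[p,q] = [q] − [p]. For instance
  ∂[1,3] = [3] − [1].
As a 5×6 matrix over Z this has rank 4, with invariant factors (1,1,1,1).

Reading off H_k = ker ∂_k / im ∂_{k+1}:

  H_0: rank C_0 − rank ∂_1 = 5 − 4 = 1, and the invariant factors of ∂_1 are all 1, so H_0 = Z.
  H_1: rank ker ∂_1 − rank ∂_2 = (6 − 4) − 0 = 2, and there is no ∂_2, so H_1 = Z^2.

H_0 = Z,  H_1 = Z^2.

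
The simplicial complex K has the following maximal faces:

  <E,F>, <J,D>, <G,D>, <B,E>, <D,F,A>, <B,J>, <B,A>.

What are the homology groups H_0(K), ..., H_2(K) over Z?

H_0 ≅ Z,  H_1 ≅ Z^2,  H_2 = 0.

Take the total order A < B < D < E < F < G < J on the vertex set. Then K (dimension 2) consists of the simplices:

  0-simplices (7): A, B, D, E, F, G, J
  1-simplices (9): AB, AD, AF, BE, BJ, DF, DG, DJ, EF
  2-simplices (1): ADF

Hence C_0 ≅ Z^7, C_1 ≅ Z^9, C_2 ≅ Z^1.

∂_1: C_1 → C_0 is given by ∂[p,q] = [q] − [p].
The 7×9 boundary matrix has rank 6 and Smith normal form diag(1,1,1,1,1,1).

The boundary map ∂_2: C_2 → C_1 acts by ∂[p,q,r] = [q,r] − [p,r] + [p,q]. For instance
  ∂ADF = DF − AF + AD.
As a 9×1 matrix over Z this has rank 1, with invariant factors (1).

Computing H_k = (kernel of ∂_k) / (image of ∂_{k+1}):

  H_0: rank C_0 − rank ∂_1 = 7 − 6 = 1, and the invariant factors of ∂_1 are all 1, so H_0 ≅ Z.
  H_1: rank ker ∂_1 − rank ∂_2 = (9 − 6) − 1 = 2, and the invariant factors of ∂_2 are all 1, so H_1 ≅ Z^2.
  H_2: rank ker ∂_2 − rank ∂_3 = (1 − 1) − 0 = 0, and there is no ∂_3, so H_2 ≅ 0.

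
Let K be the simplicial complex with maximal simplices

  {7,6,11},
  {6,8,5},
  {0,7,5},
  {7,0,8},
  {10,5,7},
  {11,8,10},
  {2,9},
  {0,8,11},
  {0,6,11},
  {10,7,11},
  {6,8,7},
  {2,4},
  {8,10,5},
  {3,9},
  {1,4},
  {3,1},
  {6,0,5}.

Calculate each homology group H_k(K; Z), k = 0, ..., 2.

H_0 ≅ Z^2,  H_1 ≅ Z ⊕ Z/2,  H_2 = 0.

Fix the vertex order 0 < 1 < 2 < 3 < 4 < 5 < 6 < 7 < 8 < 9 < 10 < 11 and write every simplex with vertices in increasing order. Then dim K = 2 and the simplices of K are:

  0-simplices (12): [0], [1], [2], [3], [4], [5], [6], [7], [8], [9], [10], [11]
  1-simplices (23): (23 of them)
  2-simplices (12): [0,5,6], [0,5,7], [0,6,11], [0,7,8], [0,8,11], [5,6,8], [5,7,10], [5,8,10], [6,7,8], [6,7,11], [7,10,11], [8,10,11]

giving chain groups C_0 ≅ Z^12, C_1 ≅ Z^23, C_2 ≅ Z^12.

∂_1: C_1 → C_0 is given by ∂[p,q] = [q] − [p].
The 12×23 boundary matrix has rank 10 and Smith normal form diag(1,1,1,1,1,1,1,1,1,1).

∂_2: C_2 → C_1 maps a triangle to the signed sum of its edges. For instance
  ∂[8,10,11] = [10,11] − [8,11] + [8,10],
  ∂[0,6,11] = [6,11] − [0,11] + [0,6].
As a 23×12 matrix over Z this has rank 12, with invariant factors (1,1,1,1,1,1,1,1,1,1,1,2).

From H_k ≅ ker(∂_k) / im(∂_{k+1}) we obtain:

  H_0: rank C_0 − rank ∂_1 = 12 − 10 = 2, and the invariant factors of ∂_1 are all 1, so H_0 ≅ Z^2.
  H_1: rank ker ∂_1 − rank ∂_2 = (23 − 10) − 12 = 1, and ∂_2 has invariant factor 2 > 1, so H_1 ≅ Z ⊕ Z/2.
  H_2: rank ker ∂_2 − rank ∂_3 = (12 − 12) − 0 = 0, and there is no ∂_3, so H_2 ≅ 0.

As a check, the Euler characteristic is 12 − 23 + 12 = 1, which agrees with 2 − 1 + 0 = 1.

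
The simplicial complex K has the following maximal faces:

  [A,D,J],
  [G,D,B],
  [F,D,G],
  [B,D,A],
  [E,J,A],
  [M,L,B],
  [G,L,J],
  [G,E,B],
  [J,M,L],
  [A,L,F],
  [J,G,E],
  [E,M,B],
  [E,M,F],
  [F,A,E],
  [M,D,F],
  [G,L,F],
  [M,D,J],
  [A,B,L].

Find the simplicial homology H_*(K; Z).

We work with the vertex ordering A < B < D < E < F < G < J < L < M. The simplices of K, each written with vertices in increasing order, are:

  0-simplices (9): A, B, D, E, F, G, J, L, M
  1-simplices (27): AB, AD, AE, AF, AJ, AL, BD, BE, BG, BL, BM, DF, DG, DJ, DM, EF, EG, EJ, EM, FG, FL, FM, GJ, GL, JL, JM, LM
  2-simplices (18): ABD, ABL, ADJ, AEF, AEJ, AFL, BDG, BEG, BEM, BLM, DFG, DFM, DJM, EFM, EGJ, FGL, GJL, JLM

giving chain groups C_0 ≅ Z^9, C_1 ≅ Z^27, C_2 ≅ Z^18.

Boundary ∂_1: C_1 → C_0 maps an edge to its endpoints' difference, ∂[p,q] = q − p. For instance
  ∂AB = B − A.
As a 9×27 matrix over Z this has rank 8, with invariant factors (1,1,1,1,1,1,1,1).

Boundary ∂_2: C_2 → C_1 maps a triangle to the signed sum of its edges. For instance
  ∂BLM = LM − BM + BL,
  ∂AEJ = EJ − AJ + AE.
As a 27×18 matrix over Z this has rank 17, with invariant factors (1,1,1,1,1,1,1,1,1,1,1,1,1,1,1,1,1).

Computing H_k = (kernel of ∂_k) / (image of ∂_{k+1}):

  H_0: rank C_0 − rank ∂_1 = 9 − 8 = 1, and the invariant factors of ∂_1 are all 1, so H_0 ≅ Z.
  H_1: rank ker ∂_1 − rank ∂_2 = (27 − 8) − 17 = 2, and the invariant factors of ∂_2 are all 1, so H_1 ≅ Z^2.
  H_2: rank ker ∂_2 − rank ∂_3 = (18 − 17) − 0 = 1, and there is no ∂_3, so H_2 ≅ Z.

As a check, the Euler characteristic is 9 − 27 + 18 = 0, which agrees with 1 − 2 + 1 = 0.

H_0 = Z,  H_1 = Z^2,  H_2 = Z.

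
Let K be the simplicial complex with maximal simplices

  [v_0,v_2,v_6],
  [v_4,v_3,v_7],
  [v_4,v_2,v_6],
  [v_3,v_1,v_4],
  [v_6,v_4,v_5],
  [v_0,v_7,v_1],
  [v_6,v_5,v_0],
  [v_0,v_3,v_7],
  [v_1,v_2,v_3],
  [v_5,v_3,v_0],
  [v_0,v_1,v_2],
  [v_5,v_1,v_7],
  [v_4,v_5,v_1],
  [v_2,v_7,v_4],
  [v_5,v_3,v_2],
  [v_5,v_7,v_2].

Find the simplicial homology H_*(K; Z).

We work with the vertex ordering v_0 < v_1 < v_2 < v_3 < v_4 < v_5 < v_6 < v_7. The simplices of K, each written with vertices in increasing order, are:

  0-simplices (8): [v_0], [v_1], [v_2], [v_3], [v_4], [v_5], [v_6], [v_7]
  1-simplices (24): (24 of them)
  2-simplices (16): (16 of them)

giving chain groups C_0 ≅ Z^8, C_1 ≅ Z^24, C_2 ≅ Z^16.

Boundary ∂_1: C_1 → C_0 is given by ∂[p,q] = [q] − [p]. For instance
  ∂[v_5,v_7] = [v_7] − [v_5].
The resulting 8×24 matrix has rank 7, and its Smith normal form has invariant factors (1,1,1,1,1,1,1).

∂_2: C_2 → C_1 sends each 2-simplex [p,q,r] to [q,r] − [p,r] + [p,q]. For instance
  ∂[v_0,v_3,v_7] = [v_3,v_7] − [v_0,v_7] + [v_0,v_3],
  ∂[v_1,v_5,v_7] = [v_5,v_7] − [v_1,v_7] + [v_1,v_5].
As a 24×16 matrix over Z this has rank 15, with invariant factors (1,1,1,1,1,1,1,1,1,1,1,1,1,1,1).

Computing H_k = (kernel of ∂_k) / (image of ∂_{k+1}):

  H_0: rank C_0 − rank ∂_1 = 8 − 7 = 1, and the invariant factors of ∂_1 are all 1, so H_0 ≅ Z.
  H_1: rank ker ∂_1 − rank ∂_2 = (24 − 7) − 15 = 2, and the invariant factors of ∂_2 are all 1, so H_1 ≅ Z^2.
  H_2: rank ker ∂_2 − rank ∂_3 = (16 − 15) − 0 = 1, and there is no ∂_3, so H_2 ≅ Z.

H_0 ≅ Z,  H_1 ≅ Z^2,  H_2 ≅ Z.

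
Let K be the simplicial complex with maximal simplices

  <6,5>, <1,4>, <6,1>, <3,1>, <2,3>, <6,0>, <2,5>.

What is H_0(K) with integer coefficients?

H_0 ≅ Z.

Take the total order 0 < 1 < 2 < 3 < 4 < 5 < 6 on the vertex set. Then K (dimension 1) consists of the simplices:

  0-simplices (7): [0], [1], [2], [3], [4], [5], [6]
  1-simplices (7): [0,6], [1,3], [1,4], [1,6], [2,3], [2,5], [5,6]

giving chain groups C_0 ≅ Z^7, C_1 ≅ Z^7.

The boundary map ∂_1: C_1 → C_0 sends each edge [p,q] (with p < q) to q − p.
The 7×7 boundary matrix has rank 6 and Smith normal form diag(1,1,1,1,1,1).

Reading off H_k = ker ∂_k / im ∂_{k+1}:

  H_0: rank C_0 − rank ∂_1 = 7 − 6 = 1, and the invariant factors of ∂_1 are all 1, so H_0 ≅ Z.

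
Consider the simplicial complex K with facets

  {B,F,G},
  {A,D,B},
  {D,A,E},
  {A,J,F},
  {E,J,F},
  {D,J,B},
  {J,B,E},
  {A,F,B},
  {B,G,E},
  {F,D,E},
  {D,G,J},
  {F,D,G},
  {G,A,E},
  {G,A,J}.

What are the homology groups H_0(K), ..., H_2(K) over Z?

H_0 ≅ Z,  H_1 ≅ Z^2,  H_2 ≅ Z.

Take the total order A < B < D < E < F < G < J on the vertex set. Then K (dimension 2) consists of the simplices:

  0-simplices (7): A, B, D, E, F, G, J
  1-simplices (21): AB, AD, AE, AF, AG, AJ, BD, BE, BF, BG, BJ, DE, DF, DG, DJ, EF, EG, EJ, FG, FJ, GJ
  2-simplices (14): ABD, ABF, ADE, AEG, AFJ, AGJ, BDJ, BEG, BEJ, BFG, DEF, DFG, DGJ, EFJ

so the chain groups are C_0 ≅ Z^7, C_1 ≅ Z^21, C_2 ≅ Z^14.

The boundary map ∂_1: C_1 → C_0 is given by ∂[p,q] = [q] − [p]. For instance
  ∂DJ = J − D.
The 7×21 boundary matrix has rank 6 and Smith normal form diag(1,1,1,1,1,1).

∂_2: C_2 → C_1 sends each 2-simplex [p,q,r] to [q,r] − [p,r] + [p,q]. For instance
  ∂BFG = FG − BG + BF,
  ∂AFJ = FJ − AJ + AF.
The resulting 21×14 matrix has rank 13, and its Smith normal form has invariant factors (1,1,1,1,1,1,1,1,1,1,1,1,1).

Now H_k = ker ∂_k / im ∂_{k+1}, so:

  H_0: rank C_0 − rank ∂_1 = 7 − 6 = 1, and the invariant factors of ∂_1 are all 1, so H_0 ≅ Z.
  H_1: rank ker ∂_1 − rank ∂_2 = (21 − 6) − 13 = 2, and the invariant factors of ∂_2 are all 1, so H_1 ≅ Z^2.
  H_2: rank ker ∂_2 − rank ∂_3 = (14 − 13) − 0 = 1, and there is no ∂_3, so H_2 ≅ Z.

(K is a triangulation of the torus T^2.)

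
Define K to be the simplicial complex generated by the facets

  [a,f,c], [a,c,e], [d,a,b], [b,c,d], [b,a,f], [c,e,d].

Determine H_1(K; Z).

H_1 = Z.

Take the total order a < b < c < d < e < f on the vertex set. Then K (dimension 2) consists of the simplices:

  0-simplices (6): a, b, c, d, e, f
  1-simplices (12): ab, ac, ad, ae, af, bc, bd, bf, cd, ce, cf, de
  2-simplices (6): abd, abf, ace, acf, bcd, cde

Hence C_0 ≅ Z^6, C_1 ≅ Z^12, C_2 ≅ Z^6.

The boundary map ∂_1: C_1 → C_0 sends each edge [p,q] (with p < q) to q − p.
The 6×12 boundary matrix has rank 5 and Smith normal form diag(1,1,1,1,1).

The boundary map ∂_2: C_2 → C_1 acts by ∂[p,q,r] = [q,r] − [p,r] + [p,q]. For instance
  ∂bcd = cd − bd + bc,
  ∂cde = de − ce + cd.
As a 12×6 matrix over Z this has rank 6, with invariant factors (1,1,1,1,1,1).

Computing H_k = (kernel of ∂_k) / (image of ∂_{k+1}):

  H_1: rank ker ∂_1 − rank ∂_2 = (12 − 5) − 6 = 1, and the invariant factors of ∂_2 are all 1, so H_1 = Z.

(K is a triangulation of the cylinder S^1 x I.)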